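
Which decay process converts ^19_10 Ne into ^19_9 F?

ΔA = 19 − 19 = 0; ΔZ = 9 − 10 = -1.
A is unchanged and Z drops by 1 — a proton has become a neutron (β⁺ emission or electron capture).

beta-plus decay or electron capture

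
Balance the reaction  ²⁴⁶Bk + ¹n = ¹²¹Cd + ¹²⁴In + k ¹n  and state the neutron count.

2

Conserve mass number: 247 = 121 + 124 + k, so k = 247 − 245 = 2.
Check atomic number: 97 = 48 + 49 + 0 = 97. ✓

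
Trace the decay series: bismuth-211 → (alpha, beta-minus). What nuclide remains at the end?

Start: (A, Z) = (211, 83).
After α: (207, 81).
After β⁻: (207, 82).
Z = 82 is lead.

Pb-207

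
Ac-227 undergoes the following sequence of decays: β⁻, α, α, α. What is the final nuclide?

Po-215

Start: (A, Z) = (227, 89).
After β⁻: (227, 90).
After α: (223, 88).
After α: (219, 86).
After α: (215, 84).
Z = 84 is polonium.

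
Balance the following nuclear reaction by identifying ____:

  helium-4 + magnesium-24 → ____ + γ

Si-28

Conserve mass number: 4 + 24 = A + 0, so A = 28.
Conserve atomic number: 2 + 12 = Z + 0, so Z = 14.
Z = 14 is silicon, so the species is silicon-28.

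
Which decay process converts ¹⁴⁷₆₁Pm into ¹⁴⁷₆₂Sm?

beta-minus decay

ΔA = 147 − 147 = 0; ΔZ = 62 − 61 = +1.
A is unchanged and Z rises by 1 — a neutron has become a proton (β⁻ decay).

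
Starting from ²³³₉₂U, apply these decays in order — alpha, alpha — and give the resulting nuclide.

Ra-225

Start: (A, Z) = (233, 92).
After α: (229, 90).
After α: (225, 88).
Z = 88 is radium.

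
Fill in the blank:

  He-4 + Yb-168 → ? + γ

Hf-172

Conserve mass number: 4 + 168 = A + 0, so A = 172.
Conserve atomic number: 2 + 70 = Z + 0, so Z = 72.
Z = 72 is hafnium, so the species is Hf-172.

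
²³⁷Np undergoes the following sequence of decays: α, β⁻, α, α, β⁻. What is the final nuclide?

Start: (A, Z) = (237, 93).
After α: (233, 91).
After β⁻: (233, 92).
After α: (229, 90).
After α: (225, 88).
After β⁻: (225, 89).
Z = 89 is actinium.

Ac-225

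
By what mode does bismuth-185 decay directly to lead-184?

proton emission

ΔA = 184 − 185 = -1; ΔZ = 82 − 83 = -1.
A drops by 1 and Z drops by 1 — a proton was emitted.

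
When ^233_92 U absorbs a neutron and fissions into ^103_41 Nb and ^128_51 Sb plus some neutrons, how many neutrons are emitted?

3

Conserve mass number: 234 = 103 + 128 + k, so k = 234 − 231 = 3.
Check atomic number: 92 = 41 + 51 + 0 = 92. ✓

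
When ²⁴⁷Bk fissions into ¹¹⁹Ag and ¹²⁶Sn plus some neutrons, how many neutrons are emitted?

Conserve mass number: 247 = 119 + 126 + k, so k = 247 − 245 = 2.
Check atomic number: 97 = 47 + 50 + 0 = 97. ✓

2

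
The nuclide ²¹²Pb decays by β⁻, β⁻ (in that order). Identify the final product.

Po-212

Start: (A, Z) = (212, 82).
After β⁻: (212, 83).
After β⁻: (212, 84).
Z = 84 is polonium.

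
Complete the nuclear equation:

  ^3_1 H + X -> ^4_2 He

Conserve mass number: 3 + A = 4, so A = 1.
Conserve atomic number: 1 + Z = 2, so Z = 1.
A = 1 and Z = 1 is ^1_1 H — a proton.

proton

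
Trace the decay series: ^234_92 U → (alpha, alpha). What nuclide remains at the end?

Ra-226

Start: (A, Z) = (234, 92).
After α: (230, 90).
After α: (226, 88).
Z = 88 is radium.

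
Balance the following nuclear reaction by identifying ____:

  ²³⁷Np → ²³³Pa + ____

Conserve mass number: 237 = 233 + A, so A = 4.
Conserve atomic number: 93 = 91 + Z, so Z = 2.
A = 4 and Z = 2 is ⁴He — an alpha particle.

alpha particle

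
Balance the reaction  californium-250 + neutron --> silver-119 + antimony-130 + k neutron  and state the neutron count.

Conserve mass number: 251 = 119 + 130 + k, so k = 251 − 249 = 2.
Check atomic number: 98 = 47 + 51 + 0 = 98. ✓

2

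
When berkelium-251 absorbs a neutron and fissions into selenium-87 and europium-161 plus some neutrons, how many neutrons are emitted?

4

Conserve mass number: 252 = 87 + 161 + k, so k = 252 − 248 = 4.
Check atomic number: 97 = 34 + 63 + 0 = 97. ✓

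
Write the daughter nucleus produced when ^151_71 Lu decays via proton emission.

Yb-150

Proton emission: mass number changes by -1, atomic number by -1.
A: 151 − 1 = 150; Z: 71 − 1 = 70.
Z = 70 is ytterbium, so the daughter is ^150_70 Yb.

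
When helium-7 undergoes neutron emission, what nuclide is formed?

He-6

Neutron emission: mass number changes by -1, atomic number by +0.
A: 7 − 1 = 6; Z: 2 = 2.
Z = 2 is helium, so the daughter is helium-6.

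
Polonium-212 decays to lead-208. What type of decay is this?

ΔA = 208 − 212 = -4; ΔZ = 82 − 84 = -2.
A drops by 4 and Z drops by 2 — the signature of alpha emission.

alpha decay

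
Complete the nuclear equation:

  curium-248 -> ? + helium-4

Conserve mass number: 248 = A + 4, so A = 244.
Conserve atomic number: 96 = Z + 2, so Z = 94.
Z = 94 is plutonium, so the species is plutonium-244.

Pu-244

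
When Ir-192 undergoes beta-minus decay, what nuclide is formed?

Pt-192

Beta-minus decay: mass number changes by +0, atomic number by +1.
A: 192 = 192; Z: 77 + 1 = 78.
Z = 78 is platinum, so the daughter is Pt-192.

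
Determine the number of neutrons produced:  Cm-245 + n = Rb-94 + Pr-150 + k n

Conserve mass number: 246 = 94 + 150 + k, so k = 246 − 244 = 2.
Check atomic number: 96 = 37 + 59 + 0 = 96. ✓

2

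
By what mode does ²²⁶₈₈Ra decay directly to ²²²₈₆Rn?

alpha decay

ΔA = 222 − 226 = -4; ΔZ = 86 − 88 = -2.
A drops by 4 and Z drops by 2 — the signature of alpha emission.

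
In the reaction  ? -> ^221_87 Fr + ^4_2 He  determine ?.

Conserve mass number: A = 221 + 4, so A = 225.
Conserve atomic number: Z = 87 + 2, so Z = 89.
Z = 89 is actinium, so the species is ^225_89 Ac.

Ac-225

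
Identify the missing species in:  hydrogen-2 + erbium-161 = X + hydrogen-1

Conserve mass number: 2 + 161 = A + 1, so A = 162.
Conserve atomic number: 1 + 68 = Z + 1, so Z = 68.
Z = 68 is erbium, so the species is erbium-162.

Er-162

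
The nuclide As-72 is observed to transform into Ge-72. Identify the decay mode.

beta-plus decay or electron capture

ΔA = 72 − 72 = 0; ΔZ = 32 − 33 = -1.
A is unchanged and Z drops by 1 — a proton has become a neutron (β⁺ emission or electron capture).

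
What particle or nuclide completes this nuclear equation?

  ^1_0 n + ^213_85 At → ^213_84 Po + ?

proton

Conserve mass number: 1 + 213 = 213 + A, so A = 1.
Conserve atomic number: 0 + 85 = 84 + Z, so Z = 1.
A = 1 and Z = 1 is ^1_1 H — a proton.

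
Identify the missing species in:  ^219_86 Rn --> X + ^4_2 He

Conserve mass number: 219 = A + 4, so A = 215.
Conserve atomic number: 86 = Z + 2, so Z = 84.
Z = 84 is polonium, so the species is ^215_84 Po.

Po-215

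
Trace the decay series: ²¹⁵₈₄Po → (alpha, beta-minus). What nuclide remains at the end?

Bi-211

Start: (A, Z) = (215, 84).
After α: (211, 82).
After β⁻: (211, 83).
Z = 83 is bismuth.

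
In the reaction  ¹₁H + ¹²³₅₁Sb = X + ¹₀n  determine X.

Conserve mass number: 1 + 123 = A + 1, so A = 123.
Conserve atomic number: 1 + 51 = Z + 0, so Z = 52.
Z = 52 is tellurium, so the species is ¹²³₅₂Te.

Te-123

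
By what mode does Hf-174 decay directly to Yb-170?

ΔA = 170 − 174 = -4; ΔZ = 70 − 72 = -2.
A drops by 4 and Z drops by 2 — the signature of alpha emission.

alpha decay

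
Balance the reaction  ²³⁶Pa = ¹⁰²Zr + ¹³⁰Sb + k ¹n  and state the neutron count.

4

Conserve mass number: 236 = 102 + 130 + k, so k = 236 − 232 = 4.
Check atomic number: 91 = 40 + 51 + 0 = 91. ✓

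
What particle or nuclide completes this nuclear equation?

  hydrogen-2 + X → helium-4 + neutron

Conserve mass number: 2 + A = 4 + 1, so A = 3.
Conserve atomic number: 1 + Z = 2 + 0, so Z = 1.
A = 3 and Z = 1 is hydrogen-3 — a triton.

triton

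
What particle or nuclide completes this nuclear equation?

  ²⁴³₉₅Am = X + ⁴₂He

Conserve mass number: 243 = A + 4, so A = 239.
Conserve atomic number: 95 = Z + 2, so Z = 93.
Z = 93 is neptunium, so the species is ²³⁹₉₃Np.

Np-239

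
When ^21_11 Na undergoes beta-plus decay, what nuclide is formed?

Beta-plus decay: mass number changes by +0, atomic number by -1.
A: 21 = 21; Z: 11 − 1 = 10.
Z = 10 is neon, so the daughter is ^21_10 Ne.

Ne-21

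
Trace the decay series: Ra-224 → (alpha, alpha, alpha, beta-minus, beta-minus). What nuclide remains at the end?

Po-212

Start: (A, Z) = (224, 88).
After α: (220, 86).
After α: (216, 84).
After α: (212, 82).
After β⁻: (212, 83).
After β⁻: (212, 84).
Z = 84 is polonium.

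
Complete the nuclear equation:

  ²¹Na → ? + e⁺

Ne-21

Conserve mass number: 21 = A + 0, so A = 21.
Conserve atomic number: 11 = Z + 1, so Z = 10.
Z = 10 is neon, so the species is ²¹Ne.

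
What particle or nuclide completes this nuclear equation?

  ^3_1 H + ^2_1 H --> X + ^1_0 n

He-4

Conserve mass number: 3 + 2 = A + 1, so A = 4.
Conserve atomic number: 1 + 1 = Z + 0, so Z = 2.
A = 4 and Z = 2 is ^4_2 He — an alpha particle.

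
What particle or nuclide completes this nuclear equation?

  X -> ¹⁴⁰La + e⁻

Ba-140

Conserve mass number: A = 140 + 0, so A = 140.
Conserve atomic number: Z = 57 − 1, so Z = 56.
Z = 56 is barium, so the species is ¹⁴⁰Ba.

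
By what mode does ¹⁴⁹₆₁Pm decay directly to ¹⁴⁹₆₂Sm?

ΔA = 149 − 149 = 0; ΔZ = 62 − 61 = +1.
A is unchanged and Z rises by 1 — a neutron has become a proton (β⁻ decay).

beta-minus decay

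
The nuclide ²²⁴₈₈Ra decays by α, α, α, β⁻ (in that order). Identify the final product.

Bi-212

Start: (A, Z) = (224, 88).
After α: (220, 86).
After α: (216, 84).
After α: (212, 82).
After β⁻: (212, 83).
Z = 83 is bismuth.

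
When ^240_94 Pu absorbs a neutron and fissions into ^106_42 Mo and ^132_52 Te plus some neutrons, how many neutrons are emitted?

3

Conserve mass number: 241 = 106 + 132 + k, so k = 241 − 238 = 3.
Check atomic number: 94 = 42 + 52 + 0 = 94. ✓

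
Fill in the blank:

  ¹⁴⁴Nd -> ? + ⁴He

Conserve mass number: 144 = A + 4, so A = 140.
Conserve atomic number: 60 = Z + 2, so Z = 58.
Z = 58 is cerium, so the species is ¹⁴⁰Ce.

Ce-140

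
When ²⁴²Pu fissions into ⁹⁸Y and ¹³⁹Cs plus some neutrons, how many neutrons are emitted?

Conserve mass number: 242 = 98 + 139 + k, so k = 242 − 237 = 5.
Check atomic number: 94 = 39 + 55 + 0 = 94. ✓

5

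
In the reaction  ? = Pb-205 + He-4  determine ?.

Po-209

Conserve mass number: A = 205 + 4, so A = 209.
Conserve atomic number: Z = 82 + 2, so Z = 84.
Z = 84 is polonium, so the species is Po-209.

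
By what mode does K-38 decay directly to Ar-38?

beta-plus decay or electron capture

ΔA = 38 − 38 = 0; ΔZ = 18 − 19 = -1.
A is unchanged and Z drops by 1 — a proton has become a neutron (β⁺ emission or electron capture).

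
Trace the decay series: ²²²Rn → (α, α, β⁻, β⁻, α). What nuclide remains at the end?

Start: (A, Z) = (222, 86).
After α: (218, 84).
After α: (214, 82).
After β⁻: (214, 83).
After β⁻: (214, 84).
After α: (210, 82).
Z = 82 is lead.

Pb-210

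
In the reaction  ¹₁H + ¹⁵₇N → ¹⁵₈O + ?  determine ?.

neutron

Conserve mass number: 1 + 15 = 15 + A, so A = 1.
Conserve atomic number: 1 + 7 = 8 + Z, so Z = 0.
A = 1 and Z = 0 is ¹₀n — a neutron.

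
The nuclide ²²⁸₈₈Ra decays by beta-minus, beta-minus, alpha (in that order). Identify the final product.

Start: (A, Z) = (228, 88).
After β⁻: (228, 89).
After β⁻: (228, 90).
After α: (224, 88).
Z = 88 is radium.

Ra-224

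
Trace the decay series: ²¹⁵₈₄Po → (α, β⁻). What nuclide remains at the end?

Start: (A, Z) = (215, 84).
After α: (211, 82).
After β⁻: (211, 83).
Z = 83 is bismuth.

Bi-211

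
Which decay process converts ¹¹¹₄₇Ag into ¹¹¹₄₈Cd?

beta-minus decay

ΔA = 111 − 111 = 0; ΔZ = 48 − 47 = +1.
A is unchanged and Z rises by 1 — a neutron has become a proton (β⁻ decay).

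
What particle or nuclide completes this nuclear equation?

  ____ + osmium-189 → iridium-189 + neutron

proton

Conserve mass number: A + 189 = 189 + 1, so A = 1.
Conserve atomic number: Z + 76 = 77 + 0, so Z = 1.
A = 1 and Z = 1 is hydrogen-1 — a proton.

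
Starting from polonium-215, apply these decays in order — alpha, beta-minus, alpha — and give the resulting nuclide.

Tl-207

Start: (A, Z) = (215, 84).
After α: (211, 82).
After β⁻: (211, 83).
After α: (207, 81).
Z = 81 is thallium.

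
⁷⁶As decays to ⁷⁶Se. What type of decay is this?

ΔA = 76 − 76 = 0; ΔZ = 34 − 33 = +1.
A is unchanged and Z rises by 1 — a neutron has become a proton (β⁻ decay).

beta-minus decay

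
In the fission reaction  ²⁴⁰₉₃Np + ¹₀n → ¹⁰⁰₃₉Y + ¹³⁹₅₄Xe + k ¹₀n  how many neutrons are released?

2

Conserve mass number: 241 = 100 + 139 + k, so k = 241 − 239 = 2.
Check atomic number: 93 = 39 + 54 + 0 = 93. ✓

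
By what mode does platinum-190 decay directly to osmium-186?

alpha decay

ΔA = 186 − 190 = -4; ΔZ = 76 − 78 = -2.
A drops by 4 and Z drops by 2 — the signature of alpha emission.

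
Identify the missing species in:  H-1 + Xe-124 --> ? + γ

Cs-125

Conserve mass number: 1 + 124 = A + 0, so A = 125.
Conserve atomic number: 1 + 54 = Z + 0, so Z = 55.
Z = 55 is caesium, so the species is Cs-125.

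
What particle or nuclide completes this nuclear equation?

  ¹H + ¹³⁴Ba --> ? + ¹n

La-134

Conserve mass number: 1 + 134 = A + 1, so A = 134.
Conserve atomic number: 1 + 56 = Z + 0, so Z = 57.
Z = 57 is lanthanum, so the species is ¹³⁴La.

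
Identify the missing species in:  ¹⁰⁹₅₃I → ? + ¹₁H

Te-108

Conserve mass number: 109 = A + 1, so A = 108.
Conserve atomic number: 53 = Z + 1, so Z = 52.
Z = 52 is tellurium, so the species is ¹⁰⁸₅₂Te.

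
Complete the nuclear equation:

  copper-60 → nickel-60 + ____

positron

Conserve mass number: 60 = 60 + A, so A = 0.
Conserve atomic number: 29 = 28 + Z, so Z = 1.
A = 0 and Z = 1 is e⁺ — a positron.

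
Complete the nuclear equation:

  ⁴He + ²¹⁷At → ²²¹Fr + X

gamma ray

Conserve mass number: 4 + 217 = 221 + A, so A = 0.
Conserve atomic number: 2 + 85 = 87 + Z, so Z = 0.
A = 0 and Z = 0 is γ — a gamma ray.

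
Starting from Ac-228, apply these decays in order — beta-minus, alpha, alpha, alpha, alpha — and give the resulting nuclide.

Start: (A, Z) = (228, 89).
After β⁻: (228, 90).
After α: (224, 88).
After α: (220, 86).
After α: (216, 84).
After α: (212, 82).
Z = 82 is lead.

Pb-212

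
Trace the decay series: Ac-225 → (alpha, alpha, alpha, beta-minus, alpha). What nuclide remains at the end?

Pb-209

Start: (A, Z) = (225, 89).
After α: (221, 87).
After α: (217, 85).
After α: (213, 83).
After β⁻: (213, 84).
After α: (209, 82).
Z = 82 is lead.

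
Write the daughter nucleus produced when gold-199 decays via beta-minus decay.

Hg-199

Beta-minus decay: mass number changes by +0, atomic number by +1.
A: 199 = 199; Z: 79 + 1 = 80.
Z = 80 is mercury, so the daughter is mercury-199.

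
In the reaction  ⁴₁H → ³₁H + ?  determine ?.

Conserve mass number: 4 = 3 + A, so A = 1.
Conserve atomic number: 1 = 1 + Z, so Z = 0.
A = 1 and Z = 0 is ¹₀n — a neutron.

neutron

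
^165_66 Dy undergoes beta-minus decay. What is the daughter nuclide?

Beta-minus decay: mass number changes by +0, atomic number by +1.
A: 165 = 165; Z: 66 + 1 = 67.
Z = 67 is holmium, so the daughter is ^165_67 Ho.

Ho-165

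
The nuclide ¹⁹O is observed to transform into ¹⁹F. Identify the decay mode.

ΔA = 19 − 19 = 0; ΔZ = 9 − 8 = +1.
A is unchanged and Z rises by 1 — a neutron has become a proton (β⁻ decay).

beta-minus decay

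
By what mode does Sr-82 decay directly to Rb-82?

ΔA = 82 − 82 = 0; ΔZ = 37 − 38 = -1.
A is unchanged and Z drops by 1 — a proton has become a neutron (β⁺ emission or electron capture).

beta-plus decay or electron capture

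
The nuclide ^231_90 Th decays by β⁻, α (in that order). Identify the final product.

Start: (A, Z) = (231, 90).
After β⁻: (231, 91).
After α: (227, 89).
Z = 89 is actinium.

Ac-227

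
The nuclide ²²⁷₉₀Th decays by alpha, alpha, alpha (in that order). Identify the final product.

Po-215

Start: (A, Z) = (227, 90).
After α: (223, 88).
After α: (219, 86).
After α: (215, 84).
Z = 84 is polonium.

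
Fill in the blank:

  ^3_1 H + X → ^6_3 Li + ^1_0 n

alpha particle

Conserve mass number: 3 + A = 6 + 1, so A = 4.
Conserve atomic number: 1 + Z = 3 + 0, so Z = 2.
A = 4 and Z = 2 is ^4_2 He — an alpha particle.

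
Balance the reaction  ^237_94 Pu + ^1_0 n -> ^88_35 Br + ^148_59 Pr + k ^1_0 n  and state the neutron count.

2

Conserve mass number: 238 = 88 + 148 + k, so k = 238 − 236 = 2.
Check atomic number: 94 = 35 + 59 + 0 = 94. ✓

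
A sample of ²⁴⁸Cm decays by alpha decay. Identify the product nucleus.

Alpha decay: mass number changes by -4, atomic number by -2.
A: 248 − 4 = 244; Z: 96 − 2 = 94.
Z = 94 is plutonium, so the daughter is ²⁴⁴Pu.

Pu-244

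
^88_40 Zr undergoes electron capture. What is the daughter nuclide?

Electron capture: mass number changes by +0, atomic number by -1.
A: 88 = 88; Z: 40 − 1 = 39.
Z = 39 is yttrium, so the daughter is ^88_39 Y.

Y-88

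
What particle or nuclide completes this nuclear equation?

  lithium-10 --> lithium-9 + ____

neutron

Conserve mass number: 10 = 9 + A, so A = 1.
Conserve atomic number: 3 = 3 + Z, so Z = 0.
A = 1 and Z = 0 is neutron — a neutron.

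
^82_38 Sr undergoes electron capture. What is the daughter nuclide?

Rb-82

Electron capture: mass number changes by +0, atomic number by -1.
A: 82 = 82; Z: 38 − 1 = 37.
Z = 37 is rubidium, so the daughter is ^82_37 Rb.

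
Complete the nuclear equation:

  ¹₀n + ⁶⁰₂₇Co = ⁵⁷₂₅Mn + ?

alpha particle

Conserve mass number: 1 + 60 = 57 + A, so A = 4.
Conserve atomic number: 0 + 27 = 25 + Z, so Z = 2.
A = 4 and Z = 2 is ⁴₂He — an alpha particle.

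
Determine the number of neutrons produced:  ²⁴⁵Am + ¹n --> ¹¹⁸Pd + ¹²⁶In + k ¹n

2

Conserve mass number: 246 = 118 + 126 + k, so k = 246 − 244 = 2.
Check atomic number: 95 = 46 + 49 + 0 = 95. ✓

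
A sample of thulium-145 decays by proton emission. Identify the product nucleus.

Proton emission: mass number changes by -1, atomic number by -1.
A: 145 − 1 = 144; Z: 69 − 1 = 68.
Z = 68 is erbium, so the daughter is erbium-144.

Er-144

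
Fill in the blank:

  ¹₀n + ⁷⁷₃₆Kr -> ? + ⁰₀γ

Conserve mass number: 1 + 77 = A + 0, so A = 78.
Conserve atomic number: 0 + 36 = Z + 0, so Z = 36.
Z = 36 is krypton, so the species is ⁷⁸₃₆Kr.

Kr-78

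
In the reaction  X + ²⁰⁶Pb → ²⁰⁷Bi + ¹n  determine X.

deuteron

Conserve mass number: A + 206 = 207 + 1, so A = 2.
Conserve atomic number: Z + 82 = 83 + 0, so Z = 1.
A = 2 and Z = 1 is ²H — a deuteron.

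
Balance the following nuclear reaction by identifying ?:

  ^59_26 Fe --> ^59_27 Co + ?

Conserve mass number: 59 = 59 + A, so A = 0.
Conserve atomic number: 26 = 27 + Z, so Z = -1.
A = 0 and Z = -1 is ^0_-1 e — a beta-minus particle.

beta-minus particle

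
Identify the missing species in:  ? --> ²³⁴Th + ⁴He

U-238

Conserve mass number: A = 234 + 4, so A = 238.
Conserve atomic number: Z = 90 + 2, so Z = 92.
Z = 92 is uranium, so the species is ²³⁸U.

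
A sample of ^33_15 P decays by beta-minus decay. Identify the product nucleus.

Beta-minus decay: mass number changes by +0, atomic number by +1.
A: 33 = 33; Z: 15 + 1 = 16.
Z = 16 is sulfur, so the daughter is ^33_16 S.

S-33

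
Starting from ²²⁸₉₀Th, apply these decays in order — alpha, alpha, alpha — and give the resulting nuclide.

Start: (A, Z) = (228, 90).
After α: (224, 88).
After α: (220, 86).
After α: (216, 84).
Z = 84 is polonium.

Po-216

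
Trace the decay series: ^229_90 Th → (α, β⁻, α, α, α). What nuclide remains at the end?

Bi-213

Start: (A, Z) = (229, 90).
After α: (225, 88).
After β⁻: (225, 89).
After α: (221, 87).
After α: (217, 85).
After α: (213, 83).
Z = 83 is bismuth.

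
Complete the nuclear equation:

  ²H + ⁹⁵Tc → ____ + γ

Conserve mass number: 2 + 95 = A + 0, so A = 97.
Conserve atomic number: 1 + 43 = Z + 0, so Z = 44.
Z = 44 is ruthenium, so the species is ⁹⁷Ru.

Ru-97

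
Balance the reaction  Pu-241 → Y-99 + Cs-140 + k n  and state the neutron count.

Conserve mass number: 241 = 99 + 140 + k, so k = 241 − 239 = 2.
Check atomic number: 94 = 39 + 55 + 0 = 94. ✓

2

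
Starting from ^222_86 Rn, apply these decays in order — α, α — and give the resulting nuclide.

Pb-214

Start: (A, Z) = (222, 86).
After α: (218, 84).
After α: (214, 82).
Z = 82 is lead.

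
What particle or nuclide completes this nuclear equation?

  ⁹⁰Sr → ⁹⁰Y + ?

beta-minus particle

Conserve mass number: 90 = 90 + A, so A = 0.
Conserve atomic number: 38 = 39 + Z, so Z = -1.
A = 0 and Z = -1 is e⁻ — a beta-minus particle.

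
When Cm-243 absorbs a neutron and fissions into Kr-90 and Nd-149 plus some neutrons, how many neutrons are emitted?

Conserve mass number: 244 = 90 + 149 + k, so k = 244 − 239 = 5.
Check atomic number: 96 = 36 + 60 + 0 = 96. ✓

5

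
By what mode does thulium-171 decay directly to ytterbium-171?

ΔA = 171 − 171 = 0; ΔZ = 70 − 69 = +1.
A is unchanged and Z rises by 1 — a neutron has become a proton (β⁻ decay).

beta-minus decay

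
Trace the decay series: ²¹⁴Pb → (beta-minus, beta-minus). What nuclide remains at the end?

Start: (A, Z) = (214, 82).
After β⁻: (214, 83).
After β⁻: (214, 84).
Z = 84 is polonium.

Po-214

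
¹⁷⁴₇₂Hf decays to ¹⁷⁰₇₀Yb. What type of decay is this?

alpha decay

ΔA = 170 − 174 = -4; ΔZ = 70 − 72 = -2.
A drops by 4 and Z drops by 2 — the signature of alpha emission.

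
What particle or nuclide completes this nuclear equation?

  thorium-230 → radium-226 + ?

alpha particle

Conserve mass number: 230 = 226 + A, so A = 4.
Conserve atomic number: 90 = 88 + Z, so Z = 2.
A = 4 and Z = 2 is helium-4 — an alpha particle.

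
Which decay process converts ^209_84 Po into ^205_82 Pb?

alpha decay

ΔA = 205 − 209 = -4; ΔZ = 82 − 84 = -2.
A drops by 4 and Z drops by 2 — the signature of alpha emission.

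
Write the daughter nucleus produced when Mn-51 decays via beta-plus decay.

Cr-51

Beta-plus decay: mass number changes by +0, atomic number by -1.
A: 51 = 51; Z: 25 − 1 = 24.
Z = 24 is chromium, so the daughter is Cr-51.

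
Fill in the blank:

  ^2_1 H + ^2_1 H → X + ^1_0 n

He-3

Conserve mass number: 2 + 2 = A + 1, so A = 3.
Conserve atomic number: 1 + 1 = Z + 0, so Z = 2.
Z = 2 is helium, so the species is ^3_2 He.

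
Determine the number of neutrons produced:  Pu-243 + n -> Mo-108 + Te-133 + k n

Conserve mass number: 244 = 108 + 133 + k, so k = 244 − 241 = 3.
Check atomic number: 94 = 42 + 52 + 0 = 94. ✓

3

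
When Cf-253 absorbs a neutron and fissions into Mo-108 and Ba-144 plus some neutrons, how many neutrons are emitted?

2

Conserve mass number: 254 = 108 + 144 + k, so k = 254 − 252 = 2.
Check atomic number: 98 = 42 + 56 + 0 = 98. ✓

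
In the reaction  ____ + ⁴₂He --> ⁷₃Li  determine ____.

Conserve mass number: A + 4 = 7, so A = 3.
Conserve atomic number: Z + 2 = 3, so Z = 1.
A = 3 and Z = 1 is ³₁H — a triton.

triton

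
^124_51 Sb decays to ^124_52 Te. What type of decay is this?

beta-minus decay

ΔA = 124 − 124 = 0; ΔZ = 52 − 51 = +1.
A is unchanged and Z rises by 1 — a neutron has become a proton (β⁻ decay).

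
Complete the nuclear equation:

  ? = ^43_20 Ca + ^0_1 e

Conserve mass number: A = 43 + 0, so A = 43.
Conserve atomic number: Z = 20 + 1, so Z = 21.
Z = 21 is scandium, so the species is ^43_21 Sc.

Sc-43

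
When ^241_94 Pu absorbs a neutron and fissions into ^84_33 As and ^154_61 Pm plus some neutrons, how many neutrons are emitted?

4

Conserve mass number: 242 = 84 + 154 + k, so k = 242 − 238 = 4.
Check atomic number: 94 = 33 + 61 + 0 = 94. ✓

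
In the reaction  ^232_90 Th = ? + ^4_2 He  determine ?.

Conserve mass number: 232 = A + 4, so A = 228.
Conserve atomic number: 90 = Z + 2, so Z = 88.
Z = 88 is radium, so the species is ^228_88 Ra.

Ra-228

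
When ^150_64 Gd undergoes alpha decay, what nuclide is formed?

Sm-146

Alpha decay: mass number changes by -4, atomic number by -2.
A: 150 − 4 = 146; Z: 64 − 2 = 62.
Z = 62 is samarium, so the daughter is ^146_62 Sm.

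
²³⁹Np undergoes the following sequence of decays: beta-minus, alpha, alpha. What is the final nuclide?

Th-231

Start: (A, Z) = (239, 93).
After β⁻: (239, 94).
After α: (235, 92).
After α: (231, 90).
Z = 90 is thorium.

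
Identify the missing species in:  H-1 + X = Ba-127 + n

Conserve mass number: 1 + A = 127 + 1, so A = 127.
Conserve atomic number: 1 + Z = 56 + 0, so Z = 55.
Z = 55 is caesium, so the species is Cs-127.

Cs-127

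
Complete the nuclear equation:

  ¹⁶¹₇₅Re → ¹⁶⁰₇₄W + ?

proton

Conserve mass number: 161 = 160 + A, so A = 1.
Conserve atomic number: 75 = 74 + Z, so Z = 1.
A = 1 and Z = 1 is ¹₁H — a proton.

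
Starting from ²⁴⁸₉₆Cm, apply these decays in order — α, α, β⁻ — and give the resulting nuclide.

Np-240

Start: (A, Z) = (248, 96).
After α: (244, 94).
After α: (240, 92).
After β⁻: (240, 93).
Z = 93 is neptunium.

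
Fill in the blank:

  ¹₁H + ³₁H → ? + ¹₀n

Conserve mass number: 1 + 3 = A + 1, so A = 3.
Conserve atomic number: 1 + 1 = Z + 0, so Z = 2.
Z = 2 is helium, so the species is ³₂He.

He-3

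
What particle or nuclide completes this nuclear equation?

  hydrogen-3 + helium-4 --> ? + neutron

Li-6

Conserve mass number: 3 + 4 = A + 1, so A = 6.
Conserve atomic number: 1 + 2 = Z + 0, so Z = 3.
Z = 3 is lithium, so the species is lithium-6.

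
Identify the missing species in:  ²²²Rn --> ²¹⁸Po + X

Conserve mass number: 222 = 218 + A, so A = 4.
Conserve atomic number: 86 = 84 + Z, so Z = 2.
A = 4 and Z = 2 is ⁴He — an alpha particle.

alpha particle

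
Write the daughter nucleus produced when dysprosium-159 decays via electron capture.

Electron capture: mass number changes by +0, atomic number by -1.
A: 159 = 159; Z: 66 − 1 = 65.
Z = 65 is terbium, so the daughter is terbium-159.

Tb-159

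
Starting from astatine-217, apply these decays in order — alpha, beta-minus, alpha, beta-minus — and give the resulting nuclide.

Bi-209

Start: (A, Z) = (217, 85).
After α: (213, 83).
After β⁻: (213, 84).
After α: (209, 82).
After β⁻: (209, 83).
Z = 83 is bismuth.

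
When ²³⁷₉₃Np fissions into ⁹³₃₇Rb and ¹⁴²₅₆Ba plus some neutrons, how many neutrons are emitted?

2

Conserve mass number: 237 = 93 + 142 + k, so k = 237 − 235 = 2.
Check atomic number: 93 = 37 + 56 + 0 = 93. ✓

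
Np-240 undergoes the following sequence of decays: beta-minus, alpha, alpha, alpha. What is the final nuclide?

Start: (A, Z) = (240, 93).
After β⁻: (240, 94).
After α: (236, 92).
After α: (232, 90).
After α: (228, 88).
Z = 88 is radium.

Ra-228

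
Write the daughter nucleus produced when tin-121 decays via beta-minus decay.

Beta-minus decay: mass number changes by +0, atomic number by +1.
A: 121 = 121; Z: 50 + 1 = 51.
Z = 51 is antimony, so the daughter is antimony-121.

Sb-121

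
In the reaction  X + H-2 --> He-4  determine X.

deuteron

Conserve mass number: A + 2 = 4, so A = 2.
Conserve atomic number: Z + 1 = 2, so Z = 1.
A = 2 and Z = 1 is H-2 — a deuteron.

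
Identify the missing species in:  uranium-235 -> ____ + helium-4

Th-231

Conserve mass number: 235 = A + 4, so A = 231.
Conserve atomic number: 92 = Z + 2, so Z = 90.
Z = 90 is thorium, so the species is thorium-231.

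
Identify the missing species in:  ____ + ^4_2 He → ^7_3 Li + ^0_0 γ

triton

Conserve mass number: A + 4 = 7 + 0, so A = 3.
Conserve atomic number: Z + 2 = 3 + 0, so Z = 1.
A = 3 and Z = 1 is ^3_1 H — a triton.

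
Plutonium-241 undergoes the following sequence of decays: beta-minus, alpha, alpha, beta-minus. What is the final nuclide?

Start: (A, Z) = (241, 94).
After β⁻: (241, 95).
After α: (237, 93).
After α: (233, 91).
After β⁻: (233, 92).
Z = 92 is uranium.

U-233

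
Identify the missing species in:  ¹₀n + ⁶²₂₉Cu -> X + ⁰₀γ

Conserve mass number: 1 + 62 = A + 0, so A = 63.
Conserve atomic number: 0 + 29 = Z + 0, so Z = 29.
Z = 29 is copper, so the species is ⁶³₂₉Cu.

Cu-63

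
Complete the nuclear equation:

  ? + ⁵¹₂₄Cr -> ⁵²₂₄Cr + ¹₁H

deuteron

Conserve mass number: A + 51 = 52 + 1, so A = 2.
Conserve atomic number: Z + 24 = 24 + 1, so Z = 1.
A = 2 and Z = 1 is ²₁H — a deuteron.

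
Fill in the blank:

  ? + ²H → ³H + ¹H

deuteron

Conserve mass number: A + 2 = 3 + 1, so A = 2.
Conserve atomic number: Z + 1 = 1 + 1, so Z = 1.
A = 2 and Z = 1 is ²H — a deuteron.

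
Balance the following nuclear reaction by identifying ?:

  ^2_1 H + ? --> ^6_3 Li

alpha particle

Conserve mass number: 2 + A = 6, so A = 4.
Conserve atomic number: 1 + Z = 3, so Z = 2.
A = 4 and Z = 2 is ^4_2 He — an alpha particle.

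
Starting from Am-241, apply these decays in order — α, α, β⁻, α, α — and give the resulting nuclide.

Ra-225

Start: (A, Z) = (241, 95).
After α: (237, 93).
After α: (233, 91).
After β⁻: (233, 92).
After α: (229, 90).
After α: (225, 88).
Z = 88 is radium.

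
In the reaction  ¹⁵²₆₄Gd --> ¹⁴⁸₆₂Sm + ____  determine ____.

Conserve mass number: 152 = 148 + A, so A = 4.
Conserve atomic number: 64 = 62 + Z, so Z = 2.
A = 4 and Z = 2 is ⁴₂He — an alpha particle.

alpha particle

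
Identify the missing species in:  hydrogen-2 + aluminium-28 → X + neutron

Si-29

Conserve mass number: 2 + 28 = A + 1, so A = 29.
Conserve atomic number: 1 + 13 = Z + 0, so Z = 14.
Z = 14 is silicon, so the species is silicon-29.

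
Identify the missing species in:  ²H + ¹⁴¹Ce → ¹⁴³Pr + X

Conserve mass number: 2 + 141 = 143 + A, so A = 0.
Conserve atomic number: 1 + 58 = 59 + Z, so Z = 0.
A = 0 and Z = 0 is γ — a gamma ray.

gamma ray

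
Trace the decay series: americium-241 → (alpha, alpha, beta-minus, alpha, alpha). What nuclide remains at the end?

Ra-225

Start: (A, Z) = (241, 95).
After α: (237, 93).
After α: (233, 91).
After β⁻: (233, 92).
After α: (229, 90).
After α: (225, 88).
Z = 88 is radium.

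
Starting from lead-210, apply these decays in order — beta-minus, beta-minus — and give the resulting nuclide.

Po-210

Start: (A, Z) = (210, 82).
After β⁻: (210, 83).
After β⁻: (210, 84).
Z = 84 is polonium.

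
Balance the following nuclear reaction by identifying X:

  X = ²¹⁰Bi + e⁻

Pb-210

Conserve mass number: A = 210 + 0, so A = 210.
Conserve atomic number: Z = 83 − 1, so Z = 82.
Z = 82 is lead, so the species is ²¹⁰Pb.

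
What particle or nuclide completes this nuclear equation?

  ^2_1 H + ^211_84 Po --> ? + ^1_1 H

Conserve mass number: 2 + 211 = A + 1, so A = 212.
Conserve atomic number: 1 + 84 = Z + 1, so Z = 84.
Z = 84 is polonium, so the species is ^212_84 Po.

Po-212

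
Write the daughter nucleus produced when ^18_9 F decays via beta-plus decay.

Beta-plus decay: mass number changes by +0, atomic number by -1.
A: 18 = 18; Z: 9 − 1 = 8.
Z = 8 is oxygen, so the daughter is ^18_8 O.

O-18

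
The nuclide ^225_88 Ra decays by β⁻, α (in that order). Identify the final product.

Fr-221

Start: (A, Z) = (225, 88).
After β⁻: (225, 89).
After α: (221, 87).
Z = 87 is francium.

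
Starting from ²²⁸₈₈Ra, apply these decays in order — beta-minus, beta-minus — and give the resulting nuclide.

Th-228

Start: (A, Z) = (228, 88).
After β⁻: (228, 89).
After β⁻: (228, 90).
Z = 90 is thorium.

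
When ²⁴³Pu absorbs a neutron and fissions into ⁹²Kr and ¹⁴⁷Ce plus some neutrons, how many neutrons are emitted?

5

Conserve mass number: 244 = 92 + 147 + k, so k = 244 − 239 = 5.
Check atomic number: 94 = 36 + 58 + 0 = 94. ✓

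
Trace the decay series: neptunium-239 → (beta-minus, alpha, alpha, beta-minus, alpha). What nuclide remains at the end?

Ac-227

Start: (A, Z) = (239, 93).
After β⁻: (239, 94).
After α: (235, 92).
After α: (231, 90).
After β⁻: (231, 91).
After α: (227, 89).
Z = 89 is actinium.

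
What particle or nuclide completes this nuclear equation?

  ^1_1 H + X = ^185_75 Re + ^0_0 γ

W-184

Conserve mass number: 1 + A = 185 + 0, so A = 184.
Conserve atomic number: 1 + Z = 75 + 0, so Z = 74.
Z = 74 is tungsten, so the species is ^184_74 W.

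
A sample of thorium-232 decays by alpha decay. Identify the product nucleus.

Ra-228

Alpha decay: mass number changes by -4, atomic number by -2.
A: 232 − 4 = 228; Z: 90 − 2 = 88.
Z = 88 is radium, so the daughter is radium-228.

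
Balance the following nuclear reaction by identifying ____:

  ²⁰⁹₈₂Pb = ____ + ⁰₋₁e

Conserve mass number: 209 = A + 0, so A = 209.
Conserve atomic number: 82 = Z − 1, so Z = 83.
Z = 83 is bismuth, so the species is ²⁰⁹₈₃Bi.

Bi-209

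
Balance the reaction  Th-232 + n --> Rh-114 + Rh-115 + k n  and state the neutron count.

Conserve mass number: 233 = 114 + 115 + k, so k = 233 − 229 = 4.
Check atomic number: 90 = 45 + 45 + 0 = 90. ✓

4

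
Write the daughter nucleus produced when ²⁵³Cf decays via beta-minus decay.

Es-253

Beta-minus decay: mass number changes by +0, atomic number by +1.
A: 253 = 253; Z: 98 + 1 = 99.
Z = 99 is einsteinium, so the daughter is ²⁵³Es.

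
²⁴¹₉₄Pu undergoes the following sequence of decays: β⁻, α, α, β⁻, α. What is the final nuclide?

Th-229

Start: (A, Z) = (241, 94).
After β⁻: (241, 95).
After α: (237, 93).
After α: (233, 91).
After β⁻: (233, 92).
After α: (229, 90).
Z = 90 is thorium.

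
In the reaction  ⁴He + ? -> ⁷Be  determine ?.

Conserve mass number: 4 + A = 7, so A = 3.
Conserve atomic number: 2 + Z = 4, so Z = 2.
Z = 2 is helium, so the species is ³He.

He-3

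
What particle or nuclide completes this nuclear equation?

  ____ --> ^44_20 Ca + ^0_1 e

Sc-44

Conserve mass number: A = 44 + 0, so A = 44.
Conserve atomic number: Z = 20 + 1, so Z = 21.
Z = 21 is scandium, so the species is ^44_21 Sc.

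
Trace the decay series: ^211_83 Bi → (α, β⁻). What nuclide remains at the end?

Start: (A, Z) = (211, 83).
After α: (207, 81).
After β⁻: (207, 82).
Z = 82 is lead.

Pb-207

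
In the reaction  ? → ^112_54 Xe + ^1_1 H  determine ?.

Cs-113

Conserve mass number: A = 112 + 1, so A = 113.
Conserve atomic number: Z = 54 + 1, so Z = 55.
Z = 55 is caesium, so the species is ^113_55 Cs.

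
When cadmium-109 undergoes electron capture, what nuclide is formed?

Electron capture: mass number changes by +0, atomic number by -1.
A: 109 = 109; Z: 48 − 1 = 47.
Z = 47 is silver, so the daughter is silver-109.

Ag-109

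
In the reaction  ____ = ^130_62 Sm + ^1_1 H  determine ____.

Conserve mass number: A = 130 + 1, so A = 131.
Conserve atomic number: Z = 62 + 1, so Z = 63.
Z = 63 is europium, so the species is ^131_63 Eu.

Eu-131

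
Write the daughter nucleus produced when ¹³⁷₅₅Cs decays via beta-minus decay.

Beta-minus decay: mass number changes by +0, atomic number by +1.
A: 137 = 137; Z: 55 + 1 = 56.
Z = 56 is barium, so the daughter is ¹³⁷₅₆Ba.

Ba-137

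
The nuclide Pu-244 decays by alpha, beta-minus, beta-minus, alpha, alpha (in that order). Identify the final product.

Th-232

Start: (A, Z) = (244, 94).
After α: (240, 92).
After β⁻: (240, 93).
After β⁻: (240, 94).
After α: (236, 92).
After α: (232, 90).
Z = 90 is thorium.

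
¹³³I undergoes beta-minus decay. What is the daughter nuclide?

Xe-133

Beta-minus decay: mass number changes by +0, atomic number by +1.
A: 133 = 133; Z: 53 + 1 = 54.
Z = 54 is xenon, so the daughter is ¹³³Xe.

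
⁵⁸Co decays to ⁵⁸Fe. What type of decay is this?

ΔA = 58 − 58 = 0; ΔZ = 26 − 27 = -1.
A is unchanged and Z drops by 1 — a proton has become a neutron (β⁺ emission or electron capture).

beta-plus decay or electron capture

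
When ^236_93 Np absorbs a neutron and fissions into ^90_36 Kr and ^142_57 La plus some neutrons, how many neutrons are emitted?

5

Conserve mass number: 237 = 90 + 142 + k, so k = 237 − 232 = 5.
Check atomic number: 93 = 36 + 57 + 0 = 93. ✓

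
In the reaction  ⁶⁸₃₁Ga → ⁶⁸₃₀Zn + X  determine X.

positron

Conserve mass number: 68 = 68 + A, so A = 0.
Conserve atomic number: 31 = 30 + Z, so Z = 1.
A = 0 and Z = 1 is ⁰₁e — a positron.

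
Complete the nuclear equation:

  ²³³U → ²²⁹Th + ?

Conserve mass number: 233 = 229 + A, so A = 4.
Conserve atomic number: 92 = 90 + Z, so Z = 2.
A = 4 and Z = 2 is ⁴He — an alpha particle.

alpha particle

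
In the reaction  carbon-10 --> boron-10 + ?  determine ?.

positron

Conserve mass number: 10 = 10 + A, so A = 0.
Conserve atomic number: 6 = 5 + Z, so Z = 1.
A = 0 and Z = 1 is e⁺ — a positron.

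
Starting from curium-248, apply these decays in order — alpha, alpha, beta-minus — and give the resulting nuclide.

Np-240

Start: (A, Z) = (248, 96).
After α: (244, 94).
After α: (240, 92).
After β⁻: (240, 93).
Z = 93 is neptunium.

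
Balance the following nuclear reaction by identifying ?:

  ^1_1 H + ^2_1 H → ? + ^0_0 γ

He-3

Conserve mass number: 1 + 2 = A + 0, so A = 3.
Conserve atomic number: 1 + 1 = Z + 0, so Z = 2.
Z = 2 is helium, so the species is ^3_2 He.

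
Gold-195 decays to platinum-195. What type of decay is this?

ΔA = 195 − 195 = 0; ΔZ = 78 − 79 = -1.
A is unchanged and Z drops by 1 — a proton has become a neutron (β⁺ emission or electron capture).

beta-plus decay or electron capture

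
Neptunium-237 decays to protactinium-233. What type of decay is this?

alpha decay

ΔA = 233 − 237 = -4; ΔZ = 91 − 93 = -2.
A drops by 4 and Z drops by 2 — the signature of alpha emission.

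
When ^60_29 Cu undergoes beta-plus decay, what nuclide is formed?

Beta-plus decay: mass number changes by +0, atomic number by -1.
A: 60 = 60; Z: 29 − 1 = 28.
Z = 28 is nickel, so the daughter is ^60_28 Ni.

Ni-60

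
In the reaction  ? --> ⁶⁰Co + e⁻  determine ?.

Conserve mass number: A = 60 + 0, so A = 60.
Conserve atomic number: Z = 27 − 1, so Z = 26.
Z = 26 is iron, so the species is ⁶⁰Fe.

Fe-60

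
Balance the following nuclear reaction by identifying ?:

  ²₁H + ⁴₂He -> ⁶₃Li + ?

Conserve mass number: 2 + 4 = 6 + A, so A = 0.
Conserve atomic number: 1 + 2 = 3 + Z, so Z = 0.
A = 0 and Z = 0 is ⁰₀γ — a gamma ray.

gamma ray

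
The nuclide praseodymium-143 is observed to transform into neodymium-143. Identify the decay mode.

beta-minus decay

ΔA = 143 − 143 = 0; ΔZ = 60 − 59 = +1.
A is unchanged and Z rises by 1 — a neutron has become a proton (β⁻ decay).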